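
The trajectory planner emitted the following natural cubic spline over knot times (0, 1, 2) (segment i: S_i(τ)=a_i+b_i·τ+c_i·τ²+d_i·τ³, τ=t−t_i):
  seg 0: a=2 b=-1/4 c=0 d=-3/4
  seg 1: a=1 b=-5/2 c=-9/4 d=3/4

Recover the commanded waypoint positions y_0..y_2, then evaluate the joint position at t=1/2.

y_0=2 y_1=1 y_2=-3
S(1/2) = 57/32

y_0 = S_0(0) = a_0 = 2
y_1 = S_1(0) = a_1 = 1
y_2 = S_1(1) = -3
t_q=1/2 is in segment 0 (τ=1/2); S_0(τ)=57/32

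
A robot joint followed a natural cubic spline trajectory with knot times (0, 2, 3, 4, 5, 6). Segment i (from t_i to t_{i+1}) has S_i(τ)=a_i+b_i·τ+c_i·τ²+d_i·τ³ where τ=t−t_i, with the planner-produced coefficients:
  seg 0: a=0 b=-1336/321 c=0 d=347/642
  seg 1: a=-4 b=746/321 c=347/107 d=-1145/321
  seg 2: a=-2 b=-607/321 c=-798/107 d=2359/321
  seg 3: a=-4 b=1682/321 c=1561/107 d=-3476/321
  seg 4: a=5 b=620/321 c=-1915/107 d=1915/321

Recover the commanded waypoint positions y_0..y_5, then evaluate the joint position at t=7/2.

y_0=0 y_1=-4 y_2=-2 y_3=-4 y_4=5 y_5=-5
S(7/2) = -3331/856

y_0 = S_0(0) = a_0 = 0
y_1 = S_1(0) = a_1 = -4
y_2 = S_2(0) = a_2 = -2
y_3 = S_3(0) = a_3 = -4
y_4 = S_4(0) = a_4 = 5
y_5 = S_4(1) = -5
t_q=7/2 is in segment 2 (τ=1/2); S_2(τ)=-3331/856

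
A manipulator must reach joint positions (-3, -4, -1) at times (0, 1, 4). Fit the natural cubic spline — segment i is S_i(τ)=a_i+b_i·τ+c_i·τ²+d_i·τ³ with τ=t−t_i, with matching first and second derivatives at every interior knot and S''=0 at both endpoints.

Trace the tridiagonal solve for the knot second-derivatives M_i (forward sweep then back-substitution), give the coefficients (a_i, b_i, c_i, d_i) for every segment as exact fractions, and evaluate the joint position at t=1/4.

Δ: Δ0=-1, Δ1=1
row 1: diag=8, rhs=12; c'=3/8, d'=3/2
back: M1=3/2
M: M0=0, M1=3/2, M2=0
seg 0: a=-3, c=M0/2=0, d=(M1−M0)/(6·1)=1/4, b=Δ0−h0·(2M0+M1)/6=-5/4
seg 1: a=-4, c=M1/2=3/4, d=(M2−M1)/(6·3)=-1/12, b=Δ1−h1·(2M1+M2)/6=-1/2
t_q=1/4 → seg 0, τ=1/4; S=-3+-5/4·τ+0·τ²+1/4·τ³=-847/256

  seg 0: a=-3 b=-5/4 c=0 d=1/4
  seg 1: a=-4 b=-1/2 c=3/4 d=-1/12
S(1/4) = -847/256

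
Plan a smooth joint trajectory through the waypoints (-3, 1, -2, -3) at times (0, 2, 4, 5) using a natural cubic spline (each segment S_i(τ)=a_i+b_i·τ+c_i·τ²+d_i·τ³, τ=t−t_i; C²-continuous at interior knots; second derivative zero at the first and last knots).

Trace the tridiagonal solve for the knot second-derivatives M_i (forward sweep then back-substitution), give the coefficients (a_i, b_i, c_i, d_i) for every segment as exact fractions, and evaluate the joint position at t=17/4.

Δ: Δ0=2, Δ1=-3/2, Δ2=-1
row 1: diag=8, rhs=-21; c'=1/4, d'=-21/8
row 2: denom=6−2·1/4=11/2; d'=(3−2·-21/8)/(11/2)=3/2
back: M2=3/2
back: M1=-21/8−1/4·3/2=-3
M: M0=0, M1=-3, M2=3/2, M3=0
seg 0: a=-3, c=M0/2=0, d=(M1−M0)/(6·2)=-1/4, b=Δ0−h0·(2M0+M1)/6=3
seg 1: a=1, c=M1/2=-3/2, d=(M2−M1)/(6·2)=3/8, b=Δ1−h1·(2M1+M2)/6=0
seg 2: a=-2, c=M2/2=3/4, d=(M3−M2)/(6·1)=-1/4, b=Δ2−h2·(2M2+M3)/6=-3/2
t_q=17/4 → seg 2, τ=1/4; S=-2+-3/2·τ+3/4·τ²+-1/4·τ³=-597/256

  seg 0: a=-3 b=3 c=0 d=-1/4
  seg 1: a=1 b=0 c=-3/2 d=3/8
  seg 2: a=-2 b=-3/2 c=3/4 d=-1/4
S(17/4) = -597/256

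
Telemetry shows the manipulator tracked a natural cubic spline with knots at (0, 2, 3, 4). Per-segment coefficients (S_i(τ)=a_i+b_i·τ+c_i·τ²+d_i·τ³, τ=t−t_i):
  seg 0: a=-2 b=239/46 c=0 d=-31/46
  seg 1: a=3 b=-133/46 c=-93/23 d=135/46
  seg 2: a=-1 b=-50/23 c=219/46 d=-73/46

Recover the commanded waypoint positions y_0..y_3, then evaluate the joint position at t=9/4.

y_0 = S_0(0) = a_0 = -2
y_1 = S_1(0) = a_1 = 3
y_2 = S_2(0) = a_2 = -1
y_3 = S_2(1) = 0
t_q=9/4 is in segment 1 (τ=1/4); S_1(τ)=265/128

y_0=-2 y_1=3 y_2=-1 y_3=0
S(9/4) = 265/128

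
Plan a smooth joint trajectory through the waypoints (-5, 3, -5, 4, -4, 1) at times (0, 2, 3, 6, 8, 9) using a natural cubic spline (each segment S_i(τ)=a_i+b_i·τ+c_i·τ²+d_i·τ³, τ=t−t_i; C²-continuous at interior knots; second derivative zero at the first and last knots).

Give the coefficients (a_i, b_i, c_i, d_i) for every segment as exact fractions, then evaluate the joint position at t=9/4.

Δ: Δ0=4, Δ1=-8, Δ2=3, Δ3=-4, Δ4=5
row 1: diag=6, rhs=-72; c'=1/6, d'=-12
row 2: denom=8−1·1/6=47/6; d'=(66−1·-12)/(47/6)=468/47
row 3: denom=10−3·18/47=416/47; d'=(-42−3·468/47)/(416/47)=-1689/208
row 4: denom=6−2·47/208=577/104; d'=(54−2·-1689/208)/(577/104)=7305/577
back: M4=7305/577
back: M3=-1689/208−47/208·7305/577=-6336/577
back: M2=468/47−18/47·-6336/577=8172/577
back: M1=-12−1/6·8172/577=-8286/577
M: M0=0, M1=-8286/577, M2=8172/577, M3=-6336/577, M4=7305/577, M5=0
seg 0: a=-5, c=M0/2=0, d=(M1−M0)/(6·2)=-1381/1154, b=Δ0−h0·(2M0+M1)/6=5070/577
seg 1: a=3, c=M1/2=-4143/577, d=(M2−M1)/(6·1)=2743/577, b=Δ1−h1·(2M1+M2)/6=-3216/577
seg 2: a=-5, c=M2/2=4086/577, d=(M3−M2)/(6·3)=-806/577, b=Δ2−h2·(2M2+M3)/6=-3273/577
seg 3: a=4, c=M3/2=-3168/577, d=(M4−M3)/(6·2)=4547/2308, b=Δ3−h3·(2M3+M4)/6=-519/577
seg 4: a=-4, c=M4/2=7305/1154, d=(M5−M4)/(6·1)=-2435/1154, b=Δ4−h4·(2M4+M5)/6=450/577
t_q=9/4 → seg 1, τ=1/4; S=3+-3216/577·τ+-4143/577·τ²+2743/577·τ³=45499/36928

  seg 0: a=-5 b=5070/577 c=0 d=-1381/1154
  seg 1: a=3 b=-3216/577 c=-4143/577 d=2743/577
  seg 2: a=-5 b=-3273/577 c=4086/577 d=-806/577
  seg 3: a=4 b=-519/577 c=-3168/577 d=4547/2308
  seg 4: a=-4 b=450/577 c=7305/1154 d=-2435/1154
S(9/4) = 45499/36928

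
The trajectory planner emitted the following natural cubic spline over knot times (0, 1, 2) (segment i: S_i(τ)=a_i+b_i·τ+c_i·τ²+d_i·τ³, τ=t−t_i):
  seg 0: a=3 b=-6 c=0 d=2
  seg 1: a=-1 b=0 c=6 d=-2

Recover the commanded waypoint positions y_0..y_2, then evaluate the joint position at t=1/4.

y_0 = S_0(0) = a_0 = 3
y_1 = S_1(0) = a_1 = -1
y_2 = S_1(1) = 3
t_q=1/4 is in segment 0 (τ=1/4); S_0(τ)=49/32

y_0=3 y_1=-1 y_2=3
S(1/4) = 49/32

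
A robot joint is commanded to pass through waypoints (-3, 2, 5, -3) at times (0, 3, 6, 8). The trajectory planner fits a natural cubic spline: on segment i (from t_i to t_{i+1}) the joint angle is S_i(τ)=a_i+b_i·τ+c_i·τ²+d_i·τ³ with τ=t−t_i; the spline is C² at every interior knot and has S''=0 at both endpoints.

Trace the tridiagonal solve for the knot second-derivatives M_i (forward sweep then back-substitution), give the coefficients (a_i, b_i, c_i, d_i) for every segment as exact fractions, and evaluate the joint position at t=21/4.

Δ: Δ0=5/3, Δ1=1, Δ2=-4
row 1: diag=12, rhs=-4; c'=1/4, d'=-1/3
row 2: denom=10−3·1/4=37/4; d'=(-30−3·-1/3)/(37/4)=-116/37
back: M2=-116/37
back: M1=-1/3−1/4·-116/37=50/111
M: M0=0, M1=50/111, M2=-116/37, M3=0
seg 0: a=-3, c=M0/2=0, d=(M1−M0)/(6·3)=25/999, b=Δ0−h0·(2M0+M1)/6=160/111
seg 1: a=2, c=M1/2=25/111, d=(M2−M1)/(6·3)=-199/999, b=Δ1−h1·(2M1+M2)/6=235/111
seg 2: a=5, c=M2/2=-58/37, d=(M3−M2)/(6·2)=29/111, b=Δ2−h2·(2M2+M3)/6=-212/111
t_q=21/4 → seg 1, τ=9/4; S=2+235/111·τ+25/111·τ²+-199/999·τ³=13343/2368

  seg 0: a=-3 b=160/111 c=0 d=25/999
  seg 1: a=2 b=235/111 c=25/111 d=-199/999
  seg 2: a=5 b=-212/111 c=-58/37 d=29/111
S(21/4) = 13343/2368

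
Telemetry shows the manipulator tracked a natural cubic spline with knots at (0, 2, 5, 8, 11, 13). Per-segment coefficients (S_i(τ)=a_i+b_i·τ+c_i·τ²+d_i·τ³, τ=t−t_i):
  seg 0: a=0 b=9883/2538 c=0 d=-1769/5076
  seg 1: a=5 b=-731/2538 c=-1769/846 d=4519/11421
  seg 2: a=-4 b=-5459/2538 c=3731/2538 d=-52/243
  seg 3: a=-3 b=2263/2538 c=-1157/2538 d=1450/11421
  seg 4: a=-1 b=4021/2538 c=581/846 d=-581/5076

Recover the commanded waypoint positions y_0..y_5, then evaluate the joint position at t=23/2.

y_0 = S_0(0) = a_0 = 0
y_1 = S_1(0) = a_1 = 5
y_2 = S_2(0) = a_2 = -4
y_3 = S_3(0) = a_3 = -3
y_4 = S_4(0) = a_4 = -1
y_5 = S_4(2) = 4
t_q=23/2 is in segment 4 (τ=1/2); S_4(τ)=-683/13536

y_0=0 y_1=5 y_2=-4 y_3=-3 y_4=-1 y_5=4
S(23/2) = -683/13536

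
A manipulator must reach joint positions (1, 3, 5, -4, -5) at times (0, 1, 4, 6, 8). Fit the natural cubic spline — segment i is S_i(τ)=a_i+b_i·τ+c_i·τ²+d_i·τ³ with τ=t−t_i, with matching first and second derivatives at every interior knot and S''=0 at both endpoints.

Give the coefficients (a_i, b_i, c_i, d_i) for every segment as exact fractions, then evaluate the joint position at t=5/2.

  seg 0: a=1 b=769/402 c=0 d=35/402
  seg 1: a=3 b=437/201 c=35/134 d=-307/1206
  seg 2: a=5 b=-1259/402 c=-136/67 d=541/804
  seg 3: a=-4 b=-1277/402 c=269/134 d=-269/804
S(5/2) = 6421/1072

Δ: Δ0=2, Δ1=2/3, Δ2=-9/2, Δ3=-1/2
row 1: diag=8, rhs=-8; c'=3/8, d'=-1
row 2: denom=10−3·3/8=71/8; d'=(-31−3·-1)/(71/8)=-224/71
row 3: denom=8−2·16/71=536/71; d'=(24−2·-224/71)/(536/71)=269/67
back: M3=269/67
back: M2=-224/71−16/71·269/67=-272/67
back: M1=-1−3/8·-272/67=35/67
M: M0=0, M1=35/67, M2=-272/67, M3=269/67, M4=0
seg 0: a=1, c=M0/2=0, d=(M1−M0)/(6·1)=35/402, b=Δ0−h0·(2M0+M1)/6=769/402
seg 1: a=3, c=M1/2=35/134, d=(M2−M1)/(6·3)=-307/1206, b=Δ1−h1·(2M1+M2)/6=437/201
seg 2: a=5, c=M2/2=-136/67, d=(M3−M2)/(6·2)=541/804, b=Δ2−h2·(2M2+M3)/6=-1259/402
seg 3: a=-4, c=M3/2=269/134, d=(M4−M3)/(6·2)=-269/804, b=Δ3−h3·(2M3+M4)/6=-1277/402
t_q=5/2 → seg 1, τ=3/2; S=3+437/201·τ+35/134·τ²+-307/1206·τ³=6421/1072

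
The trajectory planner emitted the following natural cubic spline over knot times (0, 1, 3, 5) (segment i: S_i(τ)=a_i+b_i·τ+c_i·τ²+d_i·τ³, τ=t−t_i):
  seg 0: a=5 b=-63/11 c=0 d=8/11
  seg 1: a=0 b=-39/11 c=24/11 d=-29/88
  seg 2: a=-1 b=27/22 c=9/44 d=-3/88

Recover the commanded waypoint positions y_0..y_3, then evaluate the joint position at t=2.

y_0=5 y_1=0 y_2=-1 y_3=2
S(2) = -149/88

y_0 = S_0(0) = a_0 = 5
y_1 = S_1(0) = a_1 = 0
y_2 = S_2(0) = a_2 = -1
y_3 = S_2(2) = 2
t_q=2 is in segment 1 (τ=1); S_1(τ)=-149/88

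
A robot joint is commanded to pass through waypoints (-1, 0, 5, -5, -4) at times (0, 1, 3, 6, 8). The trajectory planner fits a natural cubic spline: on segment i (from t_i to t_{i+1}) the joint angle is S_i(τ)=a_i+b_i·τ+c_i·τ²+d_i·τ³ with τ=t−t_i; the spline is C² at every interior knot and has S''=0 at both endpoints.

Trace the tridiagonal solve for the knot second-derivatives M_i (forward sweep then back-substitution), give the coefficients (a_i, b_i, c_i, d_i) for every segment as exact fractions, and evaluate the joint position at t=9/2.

  seg 0: a=-1 b=1379/3036 c=0 d=1657/3036
  seg 1: a=0 b=3175/1518 c=1657/1012 d=-4351/6072
  seg 2: a=5 b=32/759 c=-1347/506 d=2333/4554
  seg 3: a=-5 b=-3185/1518 c=493/253 d=-493/1518
S(9/2) = 3249/4048

Δ: Δ0=1, Δ1=5/2, Δ2=-10/3, Δ3=1/2
row 1: diag=6, rhs=9; c'=1/3, d'=3/2
row 2: denom=10−2·1/3=28/3; d'=(-35−2·3/2)/(28/3)=-57/14
row 3: denom=10−3·9/28=253/28; d'=(23−3·-57/14)/(253/28)=986/253
back: M3=986/253
back: M2=-57/14−9/28·986/253=-1347/253
back: M1=3/2−1/3·-1347/253=1657/506
M: M0=0, M1=1657/506, M2=-1347/253, M3=986/253, M4=0
seg 0: a=-1, c=M0/2=0, d=(M1−M0)/(6·1)=1657/3036, b=Δ0−h0·(2M0+M1)/6=1379/3036
seg 1: a=0, c=M1/2=1657/1012, d=(M2−M1)/(6·2)=-4351/6072, b=Δ1−h1·(2M1+M2)/6=3175/1518
seg 2: a=5, c=M2/2=-1347/506, d=(M3−M2)/(6·3)=2333/4554, b=Δ2−h2·(2M2+M3)/6=32/759
seg 3: a=-5, c=M3/2=493/253, d=(M4−M3)/(6·2)=-493/1518, b=Δ3−h3·(2M3+M4)/6=-3185/1518
t_q=9/2 → seg 2, τ=3/2; S=5+32/759·τ+-1347/506·τ²+2333/4554·τ³=3249/4048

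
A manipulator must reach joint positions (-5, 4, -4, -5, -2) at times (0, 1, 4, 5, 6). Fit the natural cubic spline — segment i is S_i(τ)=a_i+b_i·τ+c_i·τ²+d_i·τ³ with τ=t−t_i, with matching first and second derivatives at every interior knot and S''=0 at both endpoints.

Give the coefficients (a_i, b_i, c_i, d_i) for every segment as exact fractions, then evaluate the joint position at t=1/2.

  seg 0: a=-5 b=6833/636 c=0 d=-1109/636
  seg 1: a=4 b=1753/318 c=-1109/212 d=177/212
  seg 2: a=-4 b=-2119/636 c=121/53 d=31/636
  seg 3: a=-5 b=439/318 c=515/212 d=-515/636
S(1/2) = 261/1696

Δ: Δ0=9, Δ1=-8/3, Δ2=-1, Δ3=3
row 1: diag=8, rhs=-70; c'=3/8, d'=-35/4
row 2: denom=8−3·3/8=55/8; d'=(10−3·-35/4)/(55/8)=58/11
row 3: denom=4−1·8/55=212/55; d'=(24−1·58/11)/(212/55)=515/106
back: M3=515/106
back: M2=58/11−8/55·515/106=242/53
back: M1=-35/4−3/8·242/53=-1109/106
M: M0=0, M1=-1109/106, M2=242/53, M3=515/106, M4=0
seg 0: a=-5, c=M0/2=0, d=(M1−M0)/(6·1)=-1109/636, b=Δ0−h0·(2M0+M1)/6=6833/636
seg 1: a=4, c=M1/2=-1109/212, d=(M2−M1)/(6·3)=177/212, b=Δ1−h1·(2M1+M2)/6=1753/318
seg 2: a=-4, c=M2/2=121/53, d=(M3−M2)/(6·1)=31/636, b=Δ2−h2·(2M2+M3)/6=-2119/636
seg 3: a=-5, c=M3/2=515/212, d=(M4−M3)/(6·1)=-515/636, b=Δ3−h3·(2M3+M4)/6=439/318
t_q=1/2 → seg 0, τ=1/2; S=-5+6833/636·τ+0·τ²+-1109/636·τ³=261/1696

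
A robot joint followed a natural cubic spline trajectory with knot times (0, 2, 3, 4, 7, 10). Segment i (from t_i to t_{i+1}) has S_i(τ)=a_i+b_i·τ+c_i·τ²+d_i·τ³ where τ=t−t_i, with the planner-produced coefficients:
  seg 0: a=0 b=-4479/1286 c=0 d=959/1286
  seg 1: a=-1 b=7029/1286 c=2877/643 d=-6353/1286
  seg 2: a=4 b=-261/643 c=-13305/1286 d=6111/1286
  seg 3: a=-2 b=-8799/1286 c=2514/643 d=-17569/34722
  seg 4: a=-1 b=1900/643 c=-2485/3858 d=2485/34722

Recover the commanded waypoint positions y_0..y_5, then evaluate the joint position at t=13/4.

y_0 = S_0(0) = a_0 = 0
y_1 = S_1(0) = a_1 = -1
y_2 = S_2(0) = a_2 = 4
y_3 = S_3(0) = a_3 = -2
y_4 = S_4(0) = a_4 = -1
y_5 = S_4(3) = 4
t_q=13/4 is in segment 2 (τ=1/4); S_2(τ)=273755/82304

y_0=0 y_1=-1 y_2=4 y_3=-2 y_4=-1 y_5=4
S(13/4) = 273755/82304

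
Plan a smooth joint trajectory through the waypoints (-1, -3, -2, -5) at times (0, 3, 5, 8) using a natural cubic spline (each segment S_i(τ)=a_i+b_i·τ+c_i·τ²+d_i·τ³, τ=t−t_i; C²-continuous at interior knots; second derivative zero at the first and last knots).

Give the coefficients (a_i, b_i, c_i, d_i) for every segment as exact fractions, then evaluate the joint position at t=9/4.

  seg 0: a=-1 b=-9/8 c=0 d=11/216
  seg 1: a=-3 b=1/4 c=11/24 d=-1/6
  seg 2: a=-2 b=1/12 c=-13/24 d=13/216
S(9/4) = -1511/512

Δ: Δ0=-2/3, Δ1=1/2, Δ2=-1
row 1: diag=10, rhs=7; c'=1/5, d'=7/10
row 2: denom=10−2·1/5=48/5; d'=(-9−2·7/10)/(48/5)=-13/12
back: M2=-13/12
back: M1=7/10−1/5·-13/12=11/12
M: M0=0, M1=11/12, M2=-13/12, M3=0
seg 0: a=-1, c=M0/2=0, d=(M1−M0)/(6·3)=11/216, b=Δ0−h0·(2M0+M1)/6=-9/8
seg 1: a=-3, c=M1/2=11/24, d=(M2−M1)/(6·2)=-1/6, b=Δ1−h1·(2M1+M2)/6=1/4
seg 2: a=-2, c=M2/2=-13/24, d=(M3−M2)/(6·3)=13/216, b=Δ2−h2·(2M2+M3)/6=1/12
t_q=9/4 → seg 0, τ=9/4; S=-1+-9/8·τ+0·τ²+11/216·τ³=-1511/512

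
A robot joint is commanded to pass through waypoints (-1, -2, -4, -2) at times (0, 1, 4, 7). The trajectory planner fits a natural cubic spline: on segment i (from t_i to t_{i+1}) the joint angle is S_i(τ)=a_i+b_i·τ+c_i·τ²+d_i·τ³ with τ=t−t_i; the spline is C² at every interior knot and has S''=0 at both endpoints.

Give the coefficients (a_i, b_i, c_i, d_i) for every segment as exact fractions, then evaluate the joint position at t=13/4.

Δ: Δ0=-1, Δ1=-2/3, Δ2=2/3
row 1: diag=8, rhs=2; c'=3/8, d'=1/4
row 2: denom=12−3·3/8=87/8; d'=(8−3·1/4)/(87/8)=2/3
back: M2=2/3
back: M1=1/4−3/8·2/3=0
M: M0=0, M1=0, M2=2/3, M3=0
seg 0: a=-1, c=M0/2=0, d=(M1−M0)/(6·1)=0, b=Δ0−h0·(2M0+M1)/6=-1
seg 1: a=-2, c=M1/2=0, d=(M2−M1)/(6·3)=1/27, b=Δ1−h1·(2M1+M2)/6=-1
seg 2: a=-4, c=M2/2=1/3, d=(M3−M2)/(6·3)=-1/27, b=Δ2−h2·(2M2+M3)/6=0
t_q=13/4 → seg 1, τ=9/4; S=-2+-1·τ+0·τ²+1/27·τ³=-245/64

  seg 0: a=-1 b=-1 c=0 d=0
  seg 1: a=-2 b=-1 c=0 d=1/27
  seg 2: a=-4 b=0 c=1/3 d=-1/27
S(13/4) = -245/64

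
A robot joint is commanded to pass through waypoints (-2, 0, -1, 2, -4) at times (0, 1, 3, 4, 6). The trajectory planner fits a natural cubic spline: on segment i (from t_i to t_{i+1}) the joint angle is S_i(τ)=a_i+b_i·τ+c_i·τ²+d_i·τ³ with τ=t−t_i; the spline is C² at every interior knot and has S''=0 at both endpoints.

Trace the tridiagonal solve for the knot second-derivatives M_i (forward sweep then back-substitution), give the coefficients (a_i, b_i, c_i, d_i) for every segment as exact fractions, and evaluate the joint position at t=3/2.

Δ: Δ0=2, Δ1=-1/2, Δ2=3, Δ3=-3
row 1: diag=6, rhs=-15; c'=1/3, d'=-5/2
row 2: denom=6−2·1/3=16/3; d'=(21−2·-5/2)/(16/3)=39/8
row 3: denom=6−1·3/16=93/16; d'=(-36−1·39/8)/(93/16)=-218/31
back: M3=-218/31
back: M2=39/8−3/16·-218/31=192/31
back: M1=-5/2−1/3·192/31=-283/62
M: M0=0, M1=-283/62, M2=192/31, M3=-218/31, M4=0
seg 0: a=-2, c=M0/2=0, d=(M1−M0)/(6·1)=-283/372, b=Δ0−h0·(2M0+M1)/6=1027/372
seg 1: a=0, c=M1/2=-283/124, d=(M2−M1)/(6·2)=667/744, b=Δ1−h1·(2M1+M2)/6=89/186
seg 2: a=-1, c=M2/2=96/31, d=(M3−M2)/(6·1)=-205/93, b=Δ2−h2·(2M2+M3)/6=196/93
seg 3: a=2, c=M3/2=-109/31, d=(M4−M3)/(6·2)=109/186, b=Δ3−h3·(2M3+M4)/6=157/93
t_q=3/2 → seg 1, τ=1/2; S=0+89/186·τ+-283/124·τ²+667/744·τ³=-435/1984

  seg 0: a=-2 b=1027/372 c=0 d=-283/372
  seg 1: a=0 b=89/186 c=-283/124 d=667/744
  seg 2: a=-1 b=196/93 c=96/31 d=-205/93
  seg 3: a=2 b=157/93 c=-109/31 d=109/186
S(3/2) = -435/1984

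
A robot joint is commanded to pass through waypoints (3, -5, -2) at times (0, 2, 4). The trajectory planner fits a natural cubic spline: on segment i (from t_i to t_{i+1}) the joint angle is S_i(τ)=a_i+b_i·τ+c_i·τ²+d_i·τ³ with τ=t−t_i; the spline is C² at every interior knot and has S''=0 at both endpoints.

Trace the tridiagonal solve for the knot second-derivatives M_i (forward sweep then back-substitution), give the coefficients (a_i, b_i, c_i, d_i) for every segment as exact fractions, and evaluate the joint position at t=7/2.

  seg 0: a=3 b=-43/8 c=0 d=11/32
  seg 1: a=-5 b=-5/4 c=33/16 d=-11/32
S(7/2) = -869/256

Δ: Δ0=-4, Δ1=3/2
row 1: diag=8, rhs=33; c'=1/4, d'=33/8
back: M1=33/8
M: M0=0, M1=33/8, M2=0
seg 0: a=3, c=M0/2=0, d=(M1−M0)/(6·2)=11/32, b=Δ0−h0·(2M0+M1)/6=-43/8
seg 1: a=-5, c=M1/2=33/16, d=(M2−M1)/(6·2)=-11/32, b=Δ1−h1·(2M1+M2)/6=-5/4
t_q=7/2 → seg 1, τ=3/2; S=-5+-5/4·τ+33/16·τ²+-11/32·τ³=-869/256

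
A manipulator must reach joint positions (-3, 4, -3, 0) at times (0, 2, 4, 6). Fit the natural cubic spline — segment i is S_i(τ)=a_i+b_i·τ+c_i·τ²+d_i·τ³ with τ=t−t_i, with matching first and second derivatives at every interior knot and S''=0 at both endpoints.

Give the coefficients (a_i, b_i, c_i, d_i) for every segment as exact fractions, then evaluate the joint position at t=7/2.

Δ: Δ0=7/2, Δ1=-7/2, Δ2=3/2
row 1: diag=8, rhs=-42; c'=1/4, d'=-21/4
row 2: denom=8−2·1/4=15/2; d'=(30−2·-21/4)/(15/2)=27/5
back: M2=27/5
back: M1=-21/4−1/4·27/5=-33/5
M: M0=0, M1=-33/5, M2=27/5, M3=0
seg 0: a=-3, c=M0/2=0, d=(M1−M0)/(6·2)=-11/20, b=Δ0−h0·(2M0+M1)/6=57/10
seg 1: a=4, c=M1/2=-33/10, d=(M2−M1)/(6·2)=1, b=Δ1−h1·(2M1+M2)/6=-9/10
seg 2: a=-3, c=M2/2=27/10, d=(M3−M2)/(6·2)=-9/20, b=Δ2−h2·(2M2+M3)/6=-21/10
t_q=7/2 → seg 1, τ=3/2; S=4+-9/10·τ+-33/10·τ²+1·τ³=-7/5

  seg 0: a=-3 b=57/10 c=0 d=-11/20
  seg 1: a=4 b=-9/10 c=-33/10 d=1
  seg 2: a=-3 b=-21/10 c=27/10 d=-9/20
S(7/2) = -7/5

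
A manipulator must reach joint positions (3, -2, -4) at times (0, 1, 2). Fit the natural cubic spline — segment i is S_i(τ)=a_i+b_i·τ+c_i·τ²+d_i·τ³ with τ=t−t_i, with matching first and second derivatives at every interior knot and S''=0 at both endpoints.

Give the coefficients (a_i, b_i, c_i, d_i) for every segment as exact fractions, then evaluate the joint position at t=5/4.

  seg 0: a=3 b=-23/4 c=0 d=3/4
  seg 1: a=-2 b=-7/2 c=9/4 d=-3/4
S(5/4) = -703/256

Δ: Δ0=-5, Δ1=-2
row 1: diag=4, rhs=18; c'=1/4, d'=9/2
back: M1=9/2
M: M0=0, M1=9/2, M2=0
seg 0: a=3, c=M0/2=0, d=(M1−M0)/(6·1)=3/4, b=Δ0−h0·(2M0+M1)/6=-23/4
seg 1: a=-2, c=M1/2=9/4, d=(M2−M1)/(6·1)=-3/4, b=Δ1−h1·(2M1+M2)/6=-7/2
t_q=5/4 → seg 1, τ=1/4; S=-2+-7/2·τ+9/4·τ²+-3/4·τ³=-703/256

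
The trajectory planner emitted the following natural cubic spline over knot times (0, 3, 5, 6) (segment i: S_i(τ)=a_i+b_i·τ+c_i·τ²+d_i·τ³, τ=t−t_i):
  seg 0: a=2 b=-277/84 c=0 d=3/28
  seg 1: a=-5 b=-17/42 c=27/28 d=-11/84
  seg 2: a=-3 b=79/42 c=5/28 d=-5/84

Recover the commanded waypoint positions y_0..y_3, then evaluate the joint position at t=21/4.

y_0=2 y_1=-5 y_2=-3 y_3=-1
S(21/4) = -645/256

y_0 = S_0(0) = a_0 = 2
y_1 = S_1(0) = a_1 = -5
y_2 = S_2(0) = a_2 = -3
y_3 = S_2(1) = -1
t_q=21/4 is in segment 2 (τ=1/4); S_2(τ)=-645/256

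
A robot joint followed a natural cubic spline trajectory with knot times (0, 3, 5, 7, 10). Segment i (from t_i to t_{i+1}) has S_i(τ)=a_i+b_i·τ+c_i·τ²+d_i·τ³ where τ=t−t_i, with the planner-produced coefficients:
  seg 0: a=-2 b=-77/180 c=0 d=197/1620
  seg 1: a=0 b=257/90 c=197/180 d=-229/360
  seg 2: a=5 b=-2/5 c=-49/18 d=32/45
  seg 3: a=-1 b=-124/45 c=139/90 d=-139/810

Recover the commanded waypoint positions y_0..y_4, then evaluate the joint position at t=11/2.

y_0=-2 y_1=0 y_2=5 y_3=-1 y_4=0
S(11/2) = 101/24

y_0 = S_0(0) = a_0 = -2
y_1 = S_1(0) = a_1 = 0
y_2 = S_2(0) = a_2 = 5
y_3 = S_3(0) = a_3 = -1
y_4 = S_3(3) = 0
t_q=11/2 is in segment 2 (τ=1/2); S_2(τ)=101/24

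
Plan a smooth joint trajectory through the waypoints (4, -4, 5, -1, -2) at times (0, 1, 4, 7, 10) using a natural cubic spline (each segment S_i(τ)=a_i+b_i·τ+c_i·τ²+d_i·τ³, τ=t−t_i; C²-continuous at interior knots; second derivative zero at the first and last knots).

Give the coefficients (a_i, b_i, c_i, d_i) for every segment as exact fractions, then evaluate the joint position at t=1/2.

  seg 0: a=4 b=-788/81 c=0 d=140/81
  seg 1: a=-4 b=-368/81 c=140/27 d=-649/729
  seg 2: a=5 b=205/81 c=-229/81 d=320/729
  seg 3: a=-1 b=-209/81 c=91/81 d=-91/729
S(1/2) = -35/54

Δ: Δ0=-8, Δ1=3, Δ2=-2, Δ3=-1/3
row 1: diag=8, rhs=66; c'=3/8, d'=33/4
row 2: denom=12−3·3/8=87/8; d'=(-30−3·33/4)/(87/8)=-146/29
row 3: denom=12−3·8/29=324/29; d'=(10−3·-146/29)/(324/29)=182/81
back: M3=182/81
back: M2=-146/29−8/29·182/81=-458/81
back: M1=33/4−3/8·-458/81=280/27
M: M0=0, M1=280/27, M2=-458/81, M3=182/81, M4=0
seg 0: a=4, c=M0/2=0, d=(M1−M0)/(6·1)=140/81, b=Δ0−h0·(2M0+M1)/6=-788/81
seg 1: a=-4, c=M1/2=140/27, d=(M2−M1)/(6·3)=-649/729, b=Δ1−h1·(2M1+M2)/6=-368/81
seg 2: a=5, c=M2/2=-229/81, d=(M3−M2)/(6·3)=320/729, b=Δ2−h2·(2M2+M3)/6=205/81
seg 3: a=-1, c=M3/2=91/81, d=(M4−M3)/(6·3)=-91/729, b=Δ3−h3·(2M3+M4)/6=-209/81
t_q=1/2 → seg 0, τ=1/2; S=4+-788/81·τ+0·τ²+140/81·τ³=-35/54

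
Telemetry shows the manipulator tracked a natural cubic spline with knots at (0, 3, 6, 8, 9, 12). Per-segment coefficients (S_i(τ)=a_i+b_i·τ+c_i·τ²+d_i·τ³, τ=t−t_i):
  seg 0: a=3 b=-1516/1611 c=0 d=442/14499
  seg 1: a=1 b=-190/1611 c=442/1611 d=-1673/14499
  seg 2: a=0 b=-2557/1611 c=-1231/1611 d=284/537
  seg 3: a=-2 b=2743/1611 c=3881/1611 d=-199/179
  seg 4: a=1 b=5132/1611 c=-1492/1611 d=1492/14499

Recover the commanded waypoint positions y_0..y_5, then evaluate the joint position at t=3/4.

y_0=3 y_1=1 y_2=0 y_3=-2 y_4=1 y_5=5
S(3/4) = 13215/5728

y_0 = S_0(0) = a_0 = 3
y_1 = S_1(0) = a_1 = 1
y_2 = S_2(0) = a_2 = 0
y_3 = S_3(0) = a_3 = -2
y_4 = S_4(0) = a_4 = 1
y_5 = S_4(3) = 5
t_q=3/4 is in segment 0 (τ=3/4); S_0(τ)=13215/5728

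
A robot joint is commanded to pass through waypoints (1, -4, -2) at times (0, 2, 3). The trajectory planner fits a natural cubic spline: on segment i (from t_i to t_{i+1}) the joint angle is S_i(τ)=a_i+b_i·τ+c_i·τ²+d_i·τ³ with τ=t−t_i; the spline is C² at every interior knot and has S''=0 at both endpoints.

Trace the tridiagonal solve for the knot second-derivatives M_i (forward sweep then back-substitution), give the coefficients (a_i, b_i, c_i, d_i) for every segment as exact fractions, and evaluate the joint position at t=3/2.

  seg 0: a=1 b=-4 c=0 d=3/8
  seg 1: a=-4 b=1/2 c=9/4 d=-3/4
S(3/2) = -239/64

Δ: Δ0=-5/2, Δ1=2
row 1: diag=6, rhs=27; c'=1/6, d'=9/2
back: M1=9/2
M: M0=0, M1=9/2, M2=0
seg 0: a=1, c=M0/2=0, d=(M1−M0)/(6·2)=3/8, b=Δ0−h0·(2M0+M1)/6=-4
seg 1: a=-4, c=M1/2=9/4, d=(M2−M1)/(6·1)=-3/4, b=Δ1−h1·(2M1+M2)/6=1/2
t_q=3/2 → seg 0, τ=3/2; S=1+-4·τ+0·τ²+3/8·τ³=-239/64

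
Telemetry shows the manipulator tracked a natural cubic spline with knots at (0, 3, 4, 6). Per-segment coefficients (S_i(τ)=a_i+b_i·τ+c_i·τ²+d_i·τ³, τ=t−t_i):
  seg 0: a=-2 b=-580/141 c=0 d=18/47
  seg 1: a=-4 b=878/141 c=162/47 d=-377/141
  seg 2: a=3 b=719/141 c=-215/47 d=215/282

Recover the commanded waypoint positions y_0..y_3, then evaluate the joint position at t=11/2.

y_0=-2 y_1=-4 y_2=3 y_3=1
S(11/2) = 2203/752

y_0 = S_0(0) = a_0 = -2
y_1 = S_1(0) = a_1 = -4
y_2 = S_2(0) = a_2 = 3
y_3 = S_2(2) = 1
t_q=11/2 is in segment 2 (τ=3/2); S_2(τ)=2203/752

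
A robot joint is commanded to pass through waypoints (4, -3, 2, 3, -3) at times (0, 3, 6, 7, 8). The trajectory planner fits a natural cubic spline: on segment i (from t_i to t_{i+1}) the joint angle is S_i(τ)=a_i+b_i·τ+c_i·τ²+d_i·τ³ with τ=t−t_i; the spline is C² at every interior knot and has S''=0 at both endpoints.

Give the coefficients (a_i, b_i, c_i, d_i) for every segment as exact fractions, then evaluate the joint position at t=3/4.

  seg 0: a=4 b=-1117/336 c=0 d=37/336
  seg 1: a=-3 b=-59/168 c=111/112 d=-107/1008
  seg 2: a=2 b=131/48 c=1/28 d=-593/336
  seg 3: a=3 b=-419/168 c=-589/112 d=589/336
S(3/4) = 11133/7168

Δ: Δ0=-7/3, Δ1=5/3, Δ2=1, Δ3=-6
row 1: diag=12, rhs=24; c'=1/4, d'=2
row 2: denom=8−3·1/4=29/4; d'=(-4−3·2)/(29/4)=-40/29
row 3: denom=4−1·4/29=112/29; d'=(-42−1·-40/29)/(112/29)=-589/56
back: M3=-589/56
back: M2=-40/29−4/29·-589/56=1/14
back: M1=2−1/4·1/14=111/56
M: M0=0, M1=111/56, M2=1/14, M3=-589/56, M4=0
seg 0: a=4, c=M0/2=0, d=(M1−M0)/(6·3)=37/336, b=Δ0−h0·(2M0+M1)/6=-1117/336
seg 1: a=-3, c=M1/2=111/112, d=(M2−M1)/(6·3)=-107/1008, b=Δ1−h1·(2M1+M2)/6=-59/168
seg 2: a=2, c=M2/2=1/28, d=(M3−M2)/(6·1)=-593/336, b=Δ2−h2·(2M2+M3)/6=131/48
seg 3: a=3, c=M3/2=-589/112, d=(M4−M3)/(6·1)=589/336, b=Δ3−h3·(2M3+M4)/6=-419/168
t_q=3/4 → seg 0, τ=3/4; S=4+-1117/336·τ+0·τ²+37/336·τ³=11133/7168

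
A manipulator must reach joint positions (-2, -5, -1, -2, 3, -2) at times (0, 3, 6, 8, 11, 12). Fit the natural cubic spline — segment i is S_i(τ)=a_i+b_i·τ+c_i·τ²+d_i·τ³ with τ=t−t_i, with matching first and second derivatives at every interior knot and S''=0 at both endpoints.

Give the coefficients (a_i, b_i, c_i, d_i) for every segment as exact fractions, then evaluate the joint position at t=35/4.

Δ: Δ0=-1, Δ1=4/3, Δ2=-1/2, Δ3=5/3, Δ4=-5
row 1: diag=12, rhs=14; c'=1/4, d'=7/6
row 2: denom=10−3·1/4=37/4; d'=(-11−3·7/6)/(37/4)=-58/37
row 3: denom=10−2·8/37=354/37; d'=(13−2·-58/37)/(354/37)=199/118
row 4: denom=8−3·37/118=833/118; d'=(-40−3·199/118)/(833/118)=-5317/833
back: M4=-5317/833
back: M3=199/118−37/118·-5317/833=3072/833
back: M2=-58/37−8/37·3072/833=-1970/833
back: M1=7/6−1/4·-1970/833=4393/2499
M: M0=0, M1=4393/2499, M2=-1970/833, M3=3072/833, M4=-5317/833, M5=0
seg 0: a=-2, c=M0/2=0, d=(M1−M0)/(6·3)=4393/44982, b=Δ0−h0·(2M0+M1)/6=-9391/4998
seg 1: a=-5, c=M1/2=4393/4998, d=(M2−M1)/(6·3)=-10303/44982, b=Δ1−h1·(2M1+M2)/6=1894/2499
seg 2: a=-1, c=M2/2=-985/833, d=(M3−M2)/(6·2)=2521/4998, b=Δ2−h2·(2M2+M3)/6=-109/714
seg 3: a=-2, c=M3/2=1536/833, d=(M4−M3)/(6·3)=-8389/14994, b=Δ3−h3·(2M3+M4)/6=5849/4998
seg 4: a=3, c=M4/2=-5317/1666, d=(M5−M4)/(6·1)=5317/4998, b=Δ4−h4·(2M4+M5)/6=-7178/2499
t_q=35/4 → seg 3, τ=3/4; S=-2+5849/4998·τ+1536/833·τ²+-8389/14994·τ³=-34239/106624

  seg 0: a=-2 b=-9391/4998 c=0 d=4393/44982
  seg 1: a=-5 b=1894/2499 c=4393/4998 d=-10303/44982
  seg 2: a=-1 b=-109/714 c=-985/833 d=2521/4998
  seg 3: a=-2 b=5849/4998 c=1536/833 d=-8389/14994
  seg 4: a=3 b=-7178/2499 c=-5317/1666 d=5317/4998
S(35/4) = -34239/106624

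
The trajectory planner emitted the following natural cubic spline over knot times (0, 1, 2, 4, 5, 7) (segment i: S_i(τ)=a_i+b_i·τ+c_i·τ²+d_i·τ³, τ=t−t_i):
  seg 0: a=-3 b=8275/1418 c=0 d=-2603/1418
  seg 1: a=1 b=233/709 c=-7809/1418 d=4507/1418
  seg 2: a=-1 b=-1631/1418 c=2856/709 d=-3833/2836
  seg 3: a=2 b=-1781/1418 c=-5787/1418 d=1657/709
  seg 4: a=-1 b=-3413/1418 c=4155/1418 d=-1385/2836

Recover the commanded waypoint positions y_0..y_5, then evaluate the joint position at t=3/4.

y_0 = S_0(0) = a_0 = -3
y_1 = S_1(0) = a_1 = 1
y_2 = S_2(0) = a_2 = -1
y_3 = S_3(0) = a_3 = 2
y_4 = S_4(0) = a_4 = -1
y_5 = S_4(2) = 2
t_q=3/4 is in segment 0 (τ=3/4); S_0(τ)=54663/90752

y_0=-3 y_1=1 y_2=-1 y_3=2 y_4=-1 y_5=2
S(3/4) = 54663/90752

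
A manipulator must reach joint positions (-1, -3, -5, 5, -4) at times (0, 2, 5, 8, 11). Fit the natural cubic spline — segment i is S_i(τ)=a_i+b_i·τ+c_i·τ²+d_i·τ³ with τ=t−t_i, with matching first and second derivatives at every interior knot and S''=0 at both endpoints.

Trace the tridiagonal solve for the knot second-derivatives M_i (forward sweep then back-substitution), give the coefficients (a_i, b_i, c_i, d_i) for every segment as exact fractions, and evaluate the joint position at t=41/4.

  seg 0: a=-1 b=-155/207 c=0 d=-13/207
  seg 1: a=-3 b=-311/207 c=-26/69 d=407/1863
  seg 2: a=-5 b=442/207 c=329/207 d=-739/1863
  seg 3: a=5 b=199/207 c=-410/207 d=410/1863
S(41/4) = -263/736

Δ: Δ0=-1, Δ1=-2/3, Δ2=10/3, Δ3=-3
row 1: diag=10, rhs=2; c'=3/10, d'=1/5
row 2: denom=12−3·3/10=111/10; d'=(24−3·1/5)/(111/10)=78/37
row 3: denom=12−3·10/37=414/37; d'=(-38−3·78/37)/(414/37)=-820/207
back: M3=-820/207
back: M2=78/37−10/37·-820/207=658/207
back: M1=1/5−3/10·658/207=-52/69
M: M0=0, M1=-52/69, M2=658/207, M3=-820/207, M4=0
seg 0: a=-1, c=M0/2=0, d=(M1−M0)/(6·2)=-13/207, b=Δ0−h0·(2M0+M1)/6=-155/207
seg 1: a=-3, c=M1/2=-26/69, d=(M2−M1)/(6·3)=407/1863, b=Δ1−h1·(2M1+M2)/6=-311/207
seg 2: a=-5, c=M2/2=329/207, d=(M3−M2)/(6·3)=-739/1863, b=Δ2−h2·(2M2+M3)/6=442/207
seg 3: a=5, c=M3/2=-410/207, d=(M4−M3)/(6·3)=410/1863, b=Δ3−h3·(2M3+M4)/6=199/207
t_q=41/4 → seg 3, τ=9/4; S=5+199/207·τ+-410/207·τ²+410/1863·τ³=-263/736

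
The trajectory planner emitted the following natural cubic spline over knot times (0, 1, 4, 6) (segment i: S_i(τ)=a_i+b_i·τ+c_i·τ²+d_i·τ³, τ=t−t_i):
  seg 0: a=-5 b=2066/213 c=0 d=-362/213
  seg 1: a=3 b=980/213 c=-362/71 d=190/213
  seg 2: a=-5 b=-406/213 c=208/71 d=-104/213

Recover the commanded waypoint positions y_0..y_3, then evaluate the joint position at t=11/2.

y_0 = S_0(0) = a_0 = -5
y_1 = S_1(0) = a_1 = 3
y_2 = S_2(0) = a_2 = -5
y_3 = S_2(2) = -1
t_q=11/2 is in segment 2 (τ=3/2); S_2(τ)=-207/71

y_0=-5 y_1=3 y_2=-5 y_3=-1
S(11/2) = -207/71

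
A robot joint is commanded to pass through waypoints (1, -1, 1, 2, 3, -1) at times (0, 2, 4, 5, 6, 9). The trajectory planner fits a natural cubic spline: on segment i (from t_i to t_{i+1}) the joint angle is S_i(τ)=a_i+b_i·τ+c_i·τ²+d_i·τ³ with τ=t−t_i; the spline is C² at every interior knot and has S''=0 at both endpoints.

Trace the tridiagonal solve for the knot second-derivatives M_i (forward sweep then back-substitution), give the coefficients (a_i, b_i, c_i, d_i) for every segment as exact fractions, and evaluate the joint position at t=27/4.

Δ: Δ0=-1, Δ1=1, Δ2=1, Δ3=1, Δ4=-4/3
row 1: diag=8, rhs=12; c'=1/4, d'=3/2
row 2: denom=6−2·1/4=11/2; d'=(0−2·3/2)/(11/2)=-6/11
row 3: denom=4−1·2/11=42/11; d'=(0−1·-6/11)/(42/11)=1/7
row 4: denom=8−1·11/42=325/42; d'=(-14−1·1/7)/(325/42)=-594/325
back: M4=-594/325
back: M3=1/7−11/42·-594/325=202/325
back: M2=-6/11−2/11·202/325=-214/325
back: M1=3/2−1/4·-214/325=541/325
M: M0=0, M1=541/325, M2=-214/325, M3=202/325, M4=-594/325, M5=0
seg 0: a=1, c=M0/2=0, d=(M1−M0)/(6·2)=541/3900, b=Δ0−h0·(2M0+M1)/6=-1516/975
seg 1: a=-1, c=M1/2=541/650, d=(M2−M1)/(6·2)=-151/780, b=Δ1−h1·(2M1+M2)/6=107/975
seg 2: a=1, c=M2/2=-107/325, d=(M3−M2)/(6·1)=16/75, b=Δ2−h2·(2M2+M3)/6=1088/975
seg 3: a=2, c=M3/2=101/325, d=(M4−M3)/(6·1)=-398/975, b=Δ3−h3·(2M3+M4)/6=214/195
seg 4: a=3, c=M4/2=-297/325, d=(M5−M4)/(6·3)=33/325, b=Δ4−h4·(2M4+M5)/6=482/975
t_q=27/4 → seg 4, τ=3/4; S=3+482/975·τ+-297/325·τ²+33/325·τ³=60311/20800

  seg 0: a=1 b=-1516/975 c=0 d=541/3900
  seg 1: a=-1 b=107/975 c=541/650 d=-151/780
  seg 2: a=1 b=1088/975 c=-107/325 d=16/75
  seg 3: a=2 b=214/195 c=101/325 d=-398/975
  seg 4: a=3 b=482/975 c=-297/325 d=33/325
S(27/4) = 60311/20800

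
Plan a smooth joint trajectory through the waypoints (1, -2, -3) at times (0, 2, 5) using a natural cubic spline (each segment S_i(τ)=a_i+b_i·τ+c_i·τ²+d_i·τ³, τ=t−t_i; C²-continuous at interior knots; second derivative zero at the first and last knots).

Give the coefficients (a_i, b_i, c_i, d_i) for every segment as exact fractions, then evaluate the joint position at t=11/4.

Δ: Δ0=-3/2, Δ1=-1/3
row 1: diag=10, rhs=7; c'=3/10, d'=7/10
back: M1=7/10
M: M0=0, M1=7/10, M2=0
seg 0: a=1, c=M0/2=0, d=(M1−M0)/(6·2)=7/120, b=Δ0−h0·(2M0+M1)/6=-26/15
seg 1: a=-2, c=M1/2=7/20, d=(M2−M1)/(6·3)=-7/180, b=Δ1−h1·(2M1+M2)/6=-31/30
t_q=11/4 → seg 1, τ=3/4; S=-2+-31/30·τ+7/20·τ²+-7/180·τ³=-3321/1280

  seg 0: a=1 b=-26/15 c=0 d=7/120
  seg 1: a=-2 b=-31/30 c=7/20 d=-7/180
S(11/4) = -3321/1280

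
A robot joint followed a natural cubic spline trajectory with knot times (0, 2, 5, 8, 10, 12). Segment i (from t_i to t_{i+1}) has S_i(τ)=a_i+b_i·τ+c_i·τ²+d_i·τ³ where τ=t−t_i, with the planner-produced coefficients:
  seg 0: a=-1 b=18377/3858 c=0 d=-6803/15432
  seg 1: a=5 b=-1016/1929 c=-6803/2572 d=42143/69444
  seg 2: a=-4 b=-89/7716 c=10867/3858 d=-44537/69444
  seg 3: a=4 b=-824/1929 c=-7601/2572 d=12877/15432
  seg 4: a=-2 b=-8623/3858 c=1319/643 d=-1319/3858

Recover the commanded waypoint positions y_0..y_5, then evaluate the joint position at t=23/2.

y_0 = S_0(0) = a_0 = -1
y_1 = S_1(0) = a_1 = 5
y_2 = S_2(0) = a_2 = -4
y_3 = S_3(0) = a_3 = 4
y_4 = S_4(0) = a_4 = -2
y_5 = S_4(2) = -1
t_q=23/2 is in segment 4 (τ=3/2); S_4(τ)=-19455/10288

y_0=-1 y_1=5 y_2=-4 y_3=4 y_4=-2 y_5=-1
S(23/2) = -19455/10288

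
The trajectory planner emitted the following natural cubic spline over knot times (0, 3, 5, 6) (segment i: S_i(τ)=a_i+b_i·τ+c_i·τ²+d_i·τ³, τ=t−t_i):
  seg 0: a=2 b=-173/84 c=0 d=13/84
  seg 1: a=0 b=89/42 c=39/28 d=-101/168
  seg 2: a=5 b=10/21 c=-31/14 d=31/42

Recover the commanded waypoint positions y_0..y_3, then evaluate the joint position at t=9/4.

y_0=2 y_1=0 y_2=5 y_3=4
S(9/4) = -223/256

y_0 = S_0(0) = a_0 = 2
y_1 = S_1(0) = a_1 = 0
y_2 = S_2(0) = a_2 = 5
y_3 = S_2(1) = 4
t_q=9/4 is in segment 0 (τ=9/4); S_0(τ)=-223/256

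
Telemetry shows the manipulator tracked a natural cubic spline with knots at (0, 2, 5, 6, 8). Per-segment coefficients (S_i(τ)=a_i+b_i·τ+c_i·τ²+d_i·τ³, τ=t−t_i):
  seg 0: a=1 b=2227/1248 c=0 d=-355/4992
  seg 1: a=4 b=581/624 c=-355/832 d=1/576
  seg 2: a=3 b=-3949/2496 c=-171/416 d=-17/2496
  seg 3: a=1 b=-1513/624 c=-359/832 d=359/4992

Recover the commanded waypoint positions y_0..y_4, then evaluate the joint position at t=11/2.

y_0 = S_0(0) = a_0 = 1
y_1 = S_1(0) = a_1 = 4
y_2 = S_2(0) = a_2 = 3
y_3 = S_3(0) = a_3 = 1
y_4 = S_3(2) = -5
t_q=11/2 is in segment 2 (τ=1/2); S_2(τ)=14013/6656

y_0=1 y_1=4 y_2=3 y_3=1 y_4=-5
S(11/2) = 14013/6656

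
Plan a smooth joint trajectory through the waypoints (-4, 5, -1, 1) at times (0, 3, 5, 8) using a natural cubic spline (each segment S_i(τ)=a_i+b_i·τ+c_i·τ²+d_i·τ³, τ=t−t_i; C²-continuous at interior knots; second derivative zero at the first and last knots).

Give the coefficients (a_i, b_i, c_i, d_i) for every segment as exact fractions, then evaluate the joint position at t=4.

  seg 0: a=-4 b=245/48 c=0 d=-101/432
  seg 1: a=5 b=-29/24 c=-101/48 d=29/48
  seg 2: a=-1 b=-19/8 c=73/48 d=-73/432
S(4) = 55/24

Δ: Δ0=3, Δ1=-3, Δ2=2/3
row 1: diag=10, rhs=-36; c'=1/5, d'=-18/5
row 2: denom=10−2·1/5=48/5; d'=(22−2·-18/5)/(48/5)=73/24
back: M2=73/24
back: M1=-18/5−1/5·73/24=-101/24
M: M0=0, M1=-101/24, M2=73/24, M3=0
seg 0: a=-4, c=M0/2=0, d=(M1−M0)/(6·3)=-101/432, b=Δ0−h0·(2M0+M1)/6=245/48
seg 1: a=5, c=M1/2=-101/48, d=(M2−M1)/(6·2)=29/48, b=Δ1−h1·(2M1+M2)/6=-29/24
seg 2: a=-1, c=M2/2=73/48, d=(M3−M2)/(6·3)=-73/432, b=Δ2−h2·(2M2+M3)/6=-19/8
t_q=4 → seg 1, τ=1; S=5+-29/24·τ+-101/48·τ²+29/48·τ³=55/24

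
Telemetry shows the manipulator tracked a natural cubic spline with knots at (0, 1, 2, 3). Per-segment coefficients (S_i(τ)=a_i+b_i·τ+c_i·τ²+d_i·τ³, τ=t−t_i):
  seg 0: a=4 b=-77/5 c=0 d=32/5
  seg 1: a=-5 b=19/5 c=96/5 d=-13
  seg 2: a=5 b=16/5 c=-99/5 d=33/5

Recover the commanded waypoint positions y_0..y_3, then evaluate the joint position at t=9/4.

y_0 = S_0(0) = a_0 = 4
y_1 = S_1(0) = a_1 = -5
y_2 = S_2(0) = a_2 = 5
y_3 = S_2(1) = -5
t_q=9/4 is in segment 2 (τ=1/4); S_2(τ)=1493/320

y_0=4 y_1=-5 y_2=5 y_3=-5
S(9/4) = 1493/320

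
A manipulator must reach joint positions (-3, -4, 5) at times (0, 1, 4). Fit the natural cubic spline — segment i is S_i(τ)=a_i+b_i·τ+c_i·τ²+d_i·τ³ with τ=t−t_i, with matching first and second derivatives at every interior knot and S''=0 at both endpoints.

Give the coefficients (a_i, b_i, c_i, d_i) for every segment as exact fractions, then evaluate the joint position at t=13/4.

Δ: Δ0=-1, Δ1=3
row 1: diag=8, rhs=24; c'=3/8, d'=3
back: M1=3
M: M0=0, M1=3, M2=0
seg 0: a=-3, c=M0/2=0, d=(M1−M0)/(6·1)=1/2, b=Δ0−h0·(2M0+M1)/6=-3/2
seg 1: a=-4, c=M1/2=3/2, d=(M2−M1)/(6·3)=-1/6, b=Δ1−h1·(2M1+M2)/6=0
t_q=13/4 → seg 1, τ=9/4; S=-4+0·τ+3/2·τ²+-1/6·τ³=217/128

  seg 0: a=-3 b=-3/2 c=0 d=1/2
  seg 1: a=-4 b=0 c=3/2 d=-1/6
S(13/4) = 217/128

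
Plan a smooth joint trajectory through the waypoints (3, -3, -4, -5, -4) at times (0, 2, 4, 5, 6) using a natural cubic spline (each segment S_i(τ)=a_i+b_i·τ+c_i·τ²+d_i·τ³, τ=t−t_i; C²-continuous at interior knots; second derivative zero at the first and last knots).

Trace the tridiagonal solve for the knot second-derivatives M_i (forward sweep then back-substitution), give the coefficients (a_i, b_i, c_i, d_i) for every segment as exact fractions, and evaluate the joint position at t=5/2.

Δ: Δ0=-3, Δ1=-1/2, Δ2=-1, Δ3=1
row 1: diag=8, rhs=15; c'=1/4, d'=15/8
row 2: denom=6−2·1/4=11/2; d'=(-3−2·15/8)/(11/2)=-27/22
row 3: denom=4−1·2/11=42/11; d'=(12−1·-27/22)/(42/11)=97/28
back: M3=97/28
back: M2=-27/22−2/11·97/28=-13/7
back: M1=15/8−1/4·-13/7=131/56
M: M0=0, M1=131/56, M2=-13/7, M3=97/28, M4=0
seg 0: a=3, c=M0/2=0, d=(M1−M0)/(6·2)=131/672, b=Δ0−h0·(2M0+M1)/6=-635/168
seg 1: a=-3, c=M1/2=131/112, d=(M2−M1)/(6·2)=-235/672, b=Δ1−h1·(2M1+M2)/6=-121/84
seg 2: a=-4, c=M2/2=-13/14, d=(M3−M2)/(6·1)=149/168, b=Δ2−h2·(2M2+M3)/6=-23/24
seg 3: a=-5, c=M3/2=97/56, d=(M4−M3)/(6·1)=-97/168, b=Δ3−h3·(2M3+M4)/6=-13/84
t_q=5/2 → seg 1, τ=1/2; S=-3+-121/84·τ+131/112·τ²+-235/672·τ³=-6221/1792

  seg 0: a=3 b=-635/168 c=0 d=131/672
  seg 1: a=-3 b=-121/84 c=131/112 d=-235/672
  seg 2: a=-4 b=-23/24 c=-13/14 d=149/168
  seg 3: a=-5 b=-13/84 c=97/56 d=-97/168
S(5/2) = -6221/1792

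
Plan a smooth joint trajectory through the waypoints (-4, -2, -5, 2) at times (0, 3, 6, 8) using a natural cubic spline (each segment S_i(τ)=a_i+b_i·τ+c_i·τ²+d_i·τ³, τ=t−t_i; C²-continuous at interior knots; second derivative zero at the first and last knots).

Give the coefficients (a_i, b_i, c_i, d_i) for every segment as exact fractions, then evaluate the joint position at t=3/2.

  seg 0: a=-4 b=329/222 c=0 d=-181/1998
  seg 1: a=-2 b=-107/111 c=-181/222 d=535/1998
  seg 2: a=-5 b=305/222 c=59/37 d=-59/222
S(3/2) = -1233/592

Δ: Δ0=2/3, Δ1=-1, Δ2=7/2
row 1: diag=12, rhs=-10; c'=1/4, d'=-5/6
row 2: denom=10−3·1/4=37/4; d'=(27−3·-5/6)/(37/4)=118/37
back: M2=118/37
back: M1=-5/6−1/4·118/37=-181/111
M: M0=0, M1=-181/111, M2=118/37, M3=0
seg 0: a=-4, c=M0/2=0, d=(M1−M0)/(6·3)=-181/1998, b=Δ0−h0·(2M0+M1)/6=329/222
seg 1: a=-2, c=M1/2=-181/222, d=(M2−M1)/(6·3)=535/1998, b=Δ1−h1·(2M1+M2)/6=-107/111
seg 2: a=-5, c=M2/2=59/37, d=(M3−M2)/(6·2)=-59/222, b=Δ2−h2·(2M2+M3)/6=305/222
t_q=3/2 → seg 0, τ=3/2; S=-4+329/222·τ+0·τ²+-181/1998·τ³=-1233/592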